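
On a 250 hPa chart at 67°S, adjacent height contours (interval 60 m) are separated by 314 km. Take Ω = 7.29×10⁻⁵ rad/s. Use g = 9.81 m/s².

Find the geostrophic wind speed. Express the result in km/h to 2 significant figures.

Coriolis parameter at 67°S:
f = 2Ω sin φ = 2 × 7.29×10⁻⁵ × sin 67° = 1.34×10⁻⁴ s⁻¹
Height gradient: |∂Z/∂n| = 60 m / 314000 m = 1.91×10⁻⁴
On a pressure surface, geostrophic balance gives V_g = (g/f)|∂Z/∂n|:
V_g = 9.81 × 1.91×10⁻⁴ / 1.34×10⁻⁴ = 14.0 m/s
Converting: 14.0 m/s × 3.6 = 50 km/h

50 km/h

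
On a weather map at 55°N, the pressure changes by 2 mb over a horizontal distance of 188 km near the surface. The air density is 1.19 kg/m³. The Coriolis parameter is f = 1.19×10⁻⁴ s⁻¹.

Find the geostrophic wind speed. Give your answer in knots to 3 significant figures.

Pressure gradient: |∂P/∂n| = 200 Pa / 188000 m = 1.06×10⁻³ Pa/m
Geostrophic balance (pressure-gradient force = Coriolis force):
V_g = (1/(fρ)) |∂P/∂n| = 1.06×10⁻³ / (1.19×10⁻⁴ × 1.19) = 7.51 m/s
Converting: 7.51 m/s × 1.944 = 14.6 knots

14.6 knots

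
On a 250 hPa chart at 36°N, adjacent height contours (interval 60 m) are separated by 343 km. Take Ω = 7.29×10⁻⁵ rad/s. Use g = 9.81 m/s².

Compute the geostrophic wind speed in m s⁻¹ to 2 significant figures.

Coriolis parameter at 36°N:
f = 2Ω sin φ = 2 × 7.29×10⁻⁵ × sin 36° = 8.57×10⁻⁵ s⁻¹
Height gradient: |∂Z/∂n| = 60 m / 343000 m = 1.75×10⁻⁴
On a pressure surface, geostrophic balance gives V_g = (g/f)|∂Z/∂n|:
V_g = 9.81 × 1.75×10⁻⁴ / 8.57×10⁻⁵ = 20.0 m/s

20 m s⁻¹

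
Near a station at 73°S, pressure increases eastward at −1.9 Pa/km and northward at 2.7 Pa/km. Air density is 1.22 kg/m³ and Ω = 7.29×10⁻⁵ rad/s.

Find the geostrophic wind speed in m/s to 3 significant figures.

Coriolis parameter at 73°S:
f = 2Ω sin φ = 2 × 7.29×10⁻⁵ × sin 73° = 1.39×10⁻⁴ s⁻¹
In the Southern Hemisphere f is negative: f = −1.39×10⁻⁴ s⁻¹.
Component geostrophic relations (x east, y north):
u_g = −(1/(fρ)) ∂P/∂y,  v_g = (1/(fρ)) ∂P/∂x
u_g = −(2.7×10⁻³)/(−1.39×10⁻⁴ × 1.22) = 15.9 m/s;  v_g = (−1.9×10⁻³)/(−1.39×10⁻⁴ × 1.22) = 11.2 m/s
|V_g| = √(u_g² + v_g²) = 19.4 m/s

19.4 m/s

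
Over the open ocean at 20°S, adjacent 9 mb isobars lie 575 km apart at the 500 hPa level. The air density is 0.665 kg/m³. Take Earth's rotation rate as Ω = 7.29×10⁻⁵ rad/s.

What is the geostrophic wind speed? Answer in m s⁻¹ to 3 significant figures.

47.2 m s⁻¹

Coriolis parameter at 20°S:
f = 2Ω sin φ = 2 × 7.29×10⁻⁵ × sin 20° = 4.99×10⁻⁵ s⁻¹
Pressure gradient: |∂P/∂n| = 900 Pa / 575000 m = 1.57×10⁻³ Pa/m
Geostrophic balance (pressure-gradient force = Coriolis force):
V_g = (1/(fρ)) |∂P/∂n| = 1.57×10⁻³ / (4.99×10⁻⁵ × 0.665) = 47.2 m/s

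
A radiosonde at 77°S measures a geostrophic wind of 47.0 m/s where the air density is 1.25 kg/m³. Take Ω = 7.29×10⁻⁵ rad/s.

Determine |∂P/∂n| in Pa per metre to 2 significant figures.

Coriolis parameter at 77°S:
f = 2Ω sin φ = 2 × 7.29×10⁻⁵ × sin 77° = 1.42×10⁻⁴ s⁻¹
Geostrophic balance rearranged: |∂P/∂n| = f ρ V_g
|∂P/∂n| = 1.42×10⁻⁴ × 1.25 × 47.0 = 8.35×10⁻³ Pa/m

8.3×10⁻³ Pa/m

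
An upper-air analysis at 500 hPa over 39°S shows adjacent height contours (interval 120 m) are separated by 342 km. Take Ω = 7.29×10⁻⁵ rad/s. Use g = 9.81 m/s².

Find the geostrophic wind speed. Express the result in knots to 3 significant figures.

72.9 knots

Coriolis parameter at 39°S:
f = 2Ω sin φ = 2 × 7.29×10⁻⁵ × sin 39° = 9.18×10⁻⁵ s⁻¹
Height gradient: |∂Z/∂n| = 120 m / 342000 m = 3.51×10⁻⁴
On a pressure surface, geostrophic balance gives V_g = (g/f)|∂Z/∂n|:
V_g = 9.81 × 3.51×10⁻⁴ / 9.18×10⁻⁵ = 37.5 m/s
Converting: 37.5 m/s × 1.944 = 72.9 knots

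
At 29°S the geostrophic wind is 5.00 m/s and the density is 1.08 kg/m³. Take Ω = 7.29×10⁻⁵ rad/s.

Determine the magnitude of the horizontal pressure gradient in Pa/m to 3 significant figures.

Coriolis parameter at 29°S:
f = 2Ω sin φ = 2 × 7.29×10⁻⁵ × sin 29° = 7.07×10⁻⁵ s⁻¹
Geostrophic balance rearranged: |∂P/∂n| = f ρ V_g
|∂P/∂n| = 7.07×10⁻⁵ × 1.08 × 5.00 = 3.82×10⁻⁴ Pa/m

3.82×10⁻⁴ Pa/m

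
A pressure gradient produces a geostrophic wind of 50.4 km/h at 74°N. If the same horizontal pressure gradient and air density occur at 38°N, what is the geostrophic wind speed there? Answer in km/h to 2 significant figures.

79 km/h

With the same pressure gradient and density, V_g ∝ 1/f ∝ 1/sin φ.
V₂ = V₁ · sin φ₁ / sin φ₂ = 50.4 × sin 74° / sin 38°
V₂ = 50.4 × 0.9613/0.6157 = 79 km/h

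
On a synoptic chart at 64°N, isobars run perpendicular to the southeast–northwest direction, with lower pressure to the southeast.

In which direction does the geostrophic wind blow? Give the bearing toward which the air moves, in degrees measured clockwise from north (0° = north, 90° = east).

The pressure-gradient force points toward the southeast (bearing 135°).
Geostrophic balance: in the Northern Hemisphere the Coriolis force deflects motion to the right, so the geostrophic wind blows 90° to the right of the pressure-gradient force (low pressure on the left).
Rotating 135° by 90° clockwise gives 225° — the wind blows toward the southwest.

225°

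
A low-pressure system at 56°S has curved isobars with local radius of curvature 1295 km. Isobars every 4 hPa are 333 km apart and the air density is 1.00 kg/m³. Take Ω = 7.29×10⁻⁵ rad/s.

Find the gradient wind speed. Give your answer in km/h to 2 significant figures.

34 km/h

Coriolis parameter at 56°S:
f = 2Ω sin φ = 2 × 7.29×10⁻⁵ × sin 56° = 1.21×10⁻⁴ s⁻¹
Pressure gradient: |∂P/∂n| = 400 Pa / 333000 m = 1.20×10⁻³ Pa/m
Geostrophic speed: V_g = |∂P/∂n|/(fρ) = 1.20×10⁻³/(1.21×10⁻⁴ × 1.00) = 9.94 m/s
Around a low, centrifugal force acts outward with Coriolis, so pressure-gradient force balances both:
(1/ρ)|∂P/∂n| = fV + V²/R  →  V² + fR·V − fR·V_g = 0
With fR = 1.21×10⁻⁴ × 1295×10³ m = 157 m/s:
V = [−fR + √((fR)² + 4 fR V_g)]/2 = [−157 + √(157² + 4×157×9.94)]/2 = 9.38 m/s
Subgeostrophic (V < V_g = 9.94 m/s), as expected around a low.
Converting: 9.38 m/s × 3.6 = 34 km/h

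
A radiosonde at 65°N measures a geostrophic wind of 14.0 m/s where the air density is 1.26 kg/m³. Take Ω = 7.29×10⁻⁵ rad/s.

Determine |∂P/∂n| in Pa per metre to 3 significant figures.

2.33×10⁻³ Pa/m

Coriolis parameter at 65°N:
f = 2Ω sin φ = 2 × 7.29×10⁻⁵ × sin 65° = 1.32×10⁻⁴ s⁻¹
Geostrophic balance rearranged: |∂P/∂n| = f ρ V_g
|∂P/∂n| = 1.32×10⁻⁴ × 1.26 × 14.0 = 2.33×10⁻³ Pa/m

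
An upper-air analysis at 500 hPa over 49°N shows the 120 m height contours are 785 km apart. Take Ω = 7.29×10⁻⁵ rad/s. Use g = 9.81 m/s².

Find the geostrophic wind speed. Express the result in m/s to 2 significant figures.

Coriolis parameter at 49°N:
f = 2Ω sin φ = 2 × 7.29×10⁻⁵ × sin 49° = 1.10×10⁻⁴ s⁻¹
Height gradient: |∂Z/∂n| = 120 m / 785000 m = 1.53×10⁻⁴
On a pressure surface, geostrophic balance gives V_g = (g/f)|∂Z/∂n|:
V_g = 9.81 × 1.53×10⁻⁴ / 1.10×10⁻⁴ = 13.6 m/s

14 m/s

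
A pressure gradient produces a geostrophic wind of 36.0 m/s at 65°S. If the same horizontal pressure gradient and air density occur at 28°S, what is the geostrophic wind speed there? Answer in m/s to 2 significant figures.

69 m/s

With the same pressure gradient and density, V_g ∝ 1/f ∝ 1/sin φ.
V₂ = V₁ · sin φ₁ / sin φ₂ = 36.0 × sin 65° / sin 28°
V₂ = 36.0 × 0.9063/0.4695 = 69 m/s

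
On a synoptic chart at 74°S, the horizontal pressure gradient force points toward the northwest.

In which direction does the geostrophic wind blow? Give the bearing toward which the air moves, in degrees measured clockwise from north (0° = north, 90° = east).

225°

The pressure-gradient force points toward the northwest (bearing 315°).
Geostrophic balance: in the Southern Hemisphere the Coriolis force deflects motion to the left, so the geostrophic wind blows 90° to the left of the pressure-gradient force (low pressure on the right).
Rotating 315° by 90° counterclockwise gives 225° — the wind blows toward the southwest.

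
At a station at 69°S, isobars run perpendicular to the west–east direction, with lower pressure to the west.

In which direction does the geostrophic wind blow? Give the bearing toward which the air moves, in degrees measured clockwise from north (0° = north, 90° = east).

The pressure-gradient force points toward the west (bearing 270°).
Geostrophic balance: in the Southern Hemisphere the Coriolis force deflects motion to the left, so the geostrophic wind blows 90° to the left of the pressure-gradient force (low pressure on the right).
Rotating 270° by 90° counterclockwise gives 180° — the wind blows toward the south.

180°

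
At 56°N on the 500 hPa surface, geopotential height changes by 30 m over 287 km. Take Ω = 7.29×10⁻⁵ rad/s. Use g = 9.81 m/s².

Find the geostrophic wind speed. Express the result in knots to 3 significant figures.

16.5 knots

Coriolis parameter at 56°N:
f = 2Ω sin φ = 2 × 7.29×10⁻⁵ × sin 56° = 1.21×10⁻⁴ s⁻¹
Height gradient: |∂Z/∂n| = 30 m / 287000 m = 1.05×10⁻⁴
On a pressure surface, geostrophic balance gives V_g = (g/f)|∂Z/∂n|:
V_g = 9.81 × 1.05×10⁻⁴ / 1.21×10⁻⁴ = 8.48 m/s
Converting: 8.48 m/s × 1.944 = 16.5 knots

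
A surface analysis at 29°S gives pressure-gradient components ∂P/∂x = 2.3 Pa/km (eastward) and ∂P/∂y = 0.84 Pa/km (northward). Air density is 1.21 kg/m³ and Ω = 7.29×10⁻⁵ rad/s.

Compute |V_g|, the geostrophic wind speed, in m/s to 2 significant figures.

Coriolis parameter at 29°S:
f = 2Ω sin φ = 2 × 7.29×10⁻⁵ × sin 29° = 7.07×10⁻⁵ s⁻¹
In the Southern Hemisphere f is negative: f = −7.07×10⁻⁵ s⁻¹.
Component geostrophic relations (x east, y north):
u_g = −(1/(fρ)) ∂P/∂y,  v_g = (1/(fρ)) ∂P/∂x
u_g = −(0.84×10⁻³)/(−7.07×10⁻⁵ × 1.21) = 9.82 m/s;  v_g = (2.3×10⁻³)/(−7.07×10⁻⁵ × 1.21) = −26.9 m/s
|V_g| = √(u_g² + v_g²) = 28.6 m/s

29 m/s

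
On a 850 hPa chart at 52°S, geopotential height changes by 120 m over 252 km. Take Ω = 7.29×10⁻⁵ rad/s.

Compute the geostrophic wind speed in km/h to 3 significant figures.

Coriolis parameter at 52°S:
f = 2Ω sin φ = 2 × 7.29×10⁻⁵ × sin 52° = 1.15×10⁻⁴ s⁻¹
Height gradient: |∂Z/∂n| = 120 m / 252000 m = 4.76×10⁻⁴
On a pressure surface, geostrophic balance gives V_g = (g/f)|∂Z/∂n|:
V_g = 9.81 × 4.76×10⁻⁴ / 1.15×10⁻⁴ = 40.7 m/s
Converting: 40.7 m/s × 3.6 = 146 km/h

146 km/h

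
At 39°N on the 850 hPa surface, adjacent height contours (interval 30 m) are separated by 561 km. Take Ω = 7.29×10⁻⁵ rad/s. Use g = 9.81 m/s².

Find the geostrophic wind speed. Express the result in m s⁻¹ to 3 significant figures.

5.72 m s⁻¹

Coriolis parameter at 39°N:
f = 2Ω sin φ = 2 × 7.29×10⁻⁵ × sin 39° = 9.18×10⁻⁵ s⁻¹
Height gradient: |∂Z/∂n| = 30 m / 561000 m = 5.35×10⁻⁵
On a pressure surface, geostrophic balance gives V_g = (g/f)|∂Z/∂n|:
V_g = 9.81 × 5.35×10⁻⁵ / 9.18×10⁻⁵ = 5.72 m/s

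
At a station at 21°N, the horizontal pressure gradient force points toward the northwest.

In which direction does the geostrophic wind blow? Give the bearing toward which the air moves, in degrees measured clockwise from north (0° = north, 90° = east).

045°

The pressure-gradient force points toward the northwest (bearing 315°).
Geostrophic balance: in the Northern Hemisphere the Coriolis force deflects motion to the right, so the geostrophic wind blows 90° to the right of the pressure-gradient force (low pressure on the left).
Rotating 315° by 90° clockwise gives 045° — the wind blows toward the northeast.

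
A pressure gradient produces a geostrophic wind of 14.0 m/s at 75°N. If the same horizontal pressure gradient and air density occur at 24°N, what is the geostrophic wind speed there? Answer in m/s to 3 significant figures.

33.2 m/s

With the same pressure gradient and density, V_g ∝ 1/f ∝ 1/sin φ.
V₂ = V₁ · sin φ₁ / sin φ₂ = 14.0 × sin 75° / sin 24°
V₂ = 14.0 × 0.9659/0.4067 = 33.2 m/s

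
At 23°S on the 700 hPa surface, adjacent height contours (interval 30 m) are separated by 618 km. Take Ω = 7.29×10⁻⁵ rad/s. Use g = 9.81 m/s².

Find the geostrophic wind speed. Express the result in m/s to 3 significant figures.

Coriolis parameter at 23°S:
f = 2Ω sin φ = 2 × 7.29×10⁻⁵ × sin 23° = 5.70×10⁻⁵ s⁻¹
Height gradient: |∂Z/∂n| = 30 m / 618000 m = 4.85×10⁻⁵
On a pressure surface, geostrophic balance gives V_g = (g/f)|∂Z/∂n|:
V_g = 9.81 × 4.85×10⁻⁵ / 5.70×10⁻⁵ = 8.36 m/s

8.36 m/s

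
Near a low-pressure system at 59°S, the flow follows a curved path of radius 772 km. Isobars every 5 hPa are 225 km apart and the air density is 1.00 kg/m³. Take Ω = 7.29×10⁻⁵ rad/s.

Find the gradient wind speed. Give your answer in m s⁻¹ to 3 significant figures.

15.3 m s⁻¹

Coriolis parameter at 59°S:
f = 2Ω sin φ = 2 × 7.29×10⁻⁵ × sin 59° = 1.25×10⁻⁴ s⁻¹
Pressure gradient: |∂P/∂n| = 500 Pa / 225000 m = 2.22×10⁻³ Pa/m
Geostrophic speed: V_g = |∂P/∂n|/(fρ) = 2.22×10⁻³/(1.25×10⁻⁴ × 1.00) = 17.8 m/s
Around a low, centrifugal force acts outward with Coriolis, so pressure-gradient force balances both:
(1/ρ)|∂P/∂n| = fV + V²/R  →  V² + fR·V − fR·V_g = 0
With fR = 1.25×10⁻⁴ × 772×10³ m = 96.5 m/s:
V = [−fR + √((fR)² + 4 fR V_g)]/2 = [−96.5 + √(96.5² + 4×96.5×17.8)]/2 = 15.3 m/s
Subgeostrophic (V < V_g = 17.8 m/s), as expected around a low.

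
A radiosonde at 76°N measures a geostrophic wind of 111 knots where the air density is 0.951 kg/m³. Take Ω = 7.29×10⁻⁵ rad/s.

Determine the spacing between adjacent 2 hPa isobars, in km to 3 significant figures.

26.0 km

Coriolis parameter at 76°N:
f = 2Ω sin φ = 2 × 7.29×10⁻⁵ × sin 76° = 1.41×10⁻⁴ s⁻¹
Wind speed in SI: 111 knots = 57.1 m/s
Geostrophic balance rearranged: |∂P/∂n| = f ρ V_g
|∂P/∂n| = 1.41×10⁻⁴ × 0.951 × 57.1 = 7.68×10⁻³ Pa/m
Isobar spacing: Δn = ΔP/|∂P/∂n| = 200 Pa / 7.68×10⁻³ Pa/m = 26033 m ≈ 26.0 km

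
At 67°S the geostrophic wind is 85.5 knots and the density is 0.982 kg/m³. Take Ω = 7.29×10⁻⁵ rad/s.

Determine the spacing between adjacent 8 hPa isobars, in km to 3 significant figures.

Coriolis parameter at 67°S:
f = 2Ω sin φ = 2 × 7.29×10⁻⁵ × sin 67° = 1.34×10⁻⁴ s⁻¹
Wind speed in SI: 85.5 knots = 44.0 m/s
Geostrophic balance rearranged: |∂P/∂n| = f ρ V_g
|∂P/∂n| = 1.34×10⁻⁴ × 0.982 × 44.0 = 5.80×10⁻³ Pa/m
Isobar spacing: Δn = ΔP/|∂P/∂n| = 800 Pa / 5.80×10⁻³ Pa/m = 138004 m ≈ 138 km

138 km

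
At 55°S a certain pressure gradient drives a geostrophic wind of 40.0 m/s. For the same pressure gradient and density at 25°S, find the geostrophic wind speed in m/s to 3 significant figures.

77.5 m/s

With the same pressure gradient and density, V_g ∝ 1/f ∝ 1/sin φ.
V₂ = V₁ · sin φ₁ / sin φ₂ = 40.0 × sin 55° / sin 25°
V₂ = 40.0 × 0.8192/0.4226 = 77.5 m/s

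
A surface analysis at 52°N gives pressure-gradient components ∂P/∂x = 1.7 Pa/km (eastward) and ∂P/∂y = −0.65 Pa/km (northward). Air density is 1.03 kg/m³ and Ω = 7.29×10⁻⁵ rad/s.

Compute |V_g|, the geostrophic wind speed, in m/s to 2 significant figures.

Coriolis parameter at 52°N:
f = 2Ω sin φ = 2 × 7.29×10⁻⁵ × sin 52° = 1.15×10⁻⁴ s⁻¹
Component geostrophic relations (x east, y north):
u_g = −(1/(fρ)) ∂P/∂y,  v_g = (1/(fρ)) ∂P/∂x
u_g = −(−0.65×10⁻³)/(1.15×10⁻⁴ × 1.03) = 5.49 m/s;  v_g = (1.7×10⁻³)/(1.15×10⁻⁴ × 1.03) = 14.4 m/s
|V_g| = √(u_g² + v_g²) = 15.4 m/s

15 m/s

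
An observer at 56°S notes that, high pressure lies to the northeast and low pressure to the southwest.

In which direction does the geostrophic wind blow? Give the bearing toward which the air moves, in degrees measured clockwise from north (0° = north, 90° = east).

135°

The pressure-gradient force points toward the southwest (bearing 225°).
Geostrophic balance: in the Southern Hemisphere the Coriolis force deflects motion to the left, so the geostrophic wind blows 90° to the left of the pressure-gradient force (low pressure on the right).
Rotating 225° by 90° counterclockwise gives 135° — the wind blows toward the southeast.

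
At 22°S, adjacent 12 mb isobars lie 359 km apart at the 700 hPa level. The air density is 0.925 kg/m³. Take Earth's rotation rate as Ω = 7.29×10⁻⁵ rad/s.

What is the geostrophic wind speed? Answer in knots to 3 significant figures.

129 knots

Coriolis parameter at 22°S:
f = 2Ω sin φ = 2 × 7.29×10⁻⁵ × sin 22° = 5.46×10⁻⁵ s⁻¹
Pressure gradient: |∂P/∂n| = 1200 Pa / 359000 m = 3.34×10⁻³ Pa/m
Geostrophic balance (pressure-gradient force = Coriolis force):
V_g = (1/(fρ)) |∂P/∂n| = 3.34×10⁻³ / (5.46×10⁻⁵ × 0.925) = 66.2 m/s
Converting: 66.2 m/s × 1.944 = 129 knots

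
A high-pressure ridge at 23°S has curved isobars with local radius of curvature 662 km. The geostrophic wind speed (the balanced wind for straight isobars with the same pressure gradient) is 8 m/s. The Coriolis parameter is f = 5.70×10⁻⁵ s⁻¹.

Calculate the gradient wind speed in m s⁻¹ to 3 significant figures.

Around a high, pressure-gradient force acts outward with centrifugal, so Coriolis balances both:
fV = (1/ρ)|∂P/∂n| + V²/R  →  V² − fR·V + fR·V_g = 0
With fR = 5.70×10⁻⁵ × 662×10³ m = 37.7 m/s:
V = [fR − √((fR)² − 4 fR V_g)]/2 = [37.7 − √(37.7² − 4×37.7×8)]/2 = 11.5 m/s
Supergeostrophic (V > V_g = 8 m/s), as expected around a high.

11.5 m s⁻¹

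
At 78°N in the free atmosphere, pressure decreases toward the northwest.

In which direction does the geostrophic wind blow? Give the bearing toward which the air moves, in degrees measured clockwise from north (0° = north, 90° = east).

The pressure-gradient force points toward the northwest (bearing 315°).
Geostrophic balance: in the Northern Hemisphere the Coriolis force deflects motion to the right, so the geostrophic wind blows 90° to the right of the pressure-gradient force (low pressure on the left).
Rotating 315° by 90° clockwise gives 045° — the wind blows toward the northeast.

045°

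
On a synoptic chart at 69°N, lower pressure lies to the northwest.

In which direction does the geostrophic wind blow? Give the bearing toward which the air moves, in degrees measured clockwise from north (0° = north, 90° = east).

045°

The pressure-gradient force points toward the northwest (bearing 315°).
Geostrophic balance: in the Northern Hemisphere the Coriolis force deflects motion to the right, so the geostrophic wind blows 90° to the right of the pressure-gradient force (low pressure on the left).
Rotating 315° by 90° clockwise gives 045° — the wind blows toward the northeast.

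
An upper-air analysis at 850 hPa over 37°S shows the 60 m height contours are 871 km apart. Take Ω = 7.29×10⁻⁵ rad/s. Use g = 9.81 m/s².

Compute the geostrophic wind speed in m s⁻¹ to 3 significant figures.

Coriolis parameter at 37°S:
f = 2Ω sin φ = 2 × 7.29×10⁻⁵ × sin 37° = 8.77×10⁻⁵ s⁻¹
Height gradient: |∂Z/∂n| = 60 m / 871000 m = 6.89×10⁻⁵
On a pressure surface, geostrophic balance gives V_g = (g/f)|∂Z/∂n|:
V_g = 9.81 × 6.89×10⁻⁵ / 8.77×10⁻⁵ = 7.70 m/s

7.70 m s⁻¹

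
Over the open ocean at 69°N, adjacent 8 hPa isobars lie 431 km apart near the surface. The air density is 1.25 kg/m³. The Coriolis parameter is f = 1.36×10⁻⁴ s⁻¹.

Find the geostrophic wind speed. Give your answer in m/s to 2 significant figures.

Pressure gradient: |∂P/∂n| = 800 Pa / 431000 m = 1.86×10⁻³ Pa/m
Geostrophic balance (pressure-gradient force = Coriolis force):
V_g = (1/(fρ)) |∂P/∂n| = 1.86×10⁻³ / (1.36×10⁻⁴ × 1.25) = 10.9 m/s

11 m/s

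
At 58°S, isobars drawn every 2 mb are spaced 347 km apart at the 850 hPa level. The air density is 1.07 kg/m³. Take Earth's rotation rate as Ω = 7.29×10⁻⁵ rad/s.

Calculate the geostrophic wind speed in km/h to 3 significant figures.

Coriolis parameter at 58°S:
f = 2Ω sin φ = 2 × 7.29×10⁻⁵ × sin 58° = 1.24×10⁻⁴ s⁻¹
Pressure gradient: |∂P/∂n| = 200 Pa / 347000 m = 5.76×10⁻⁴ Pa/m
Geostrophic balance (pressure-gradient force = Coriolis force):
V_g = (1/(fρ)) |∂P/∂n| = 5.76×10⁻⁴ / (1.24×10⁻⁴ × 1.07) = 4.36 m/s
Converting: 4.36 m/s × 3.6 = 15.7 km/h

15.7 km/h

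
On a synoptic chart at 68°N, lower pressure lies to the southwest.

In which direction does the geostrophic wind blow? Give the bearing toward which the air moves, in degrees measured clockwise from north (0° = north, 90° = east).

315°

The pressure-gradient force points toward the southwest (bearing 225°).
Geostrophic balance: in the Northern Hemisphere the Coriolis force deflects motion to the right, so the geostrophic wind blows 90° to the right of the pressure-gradient force (low pressure on the left).
Rotating 225° by 90° clockwise gives 315° — the wind blows toward the northwest.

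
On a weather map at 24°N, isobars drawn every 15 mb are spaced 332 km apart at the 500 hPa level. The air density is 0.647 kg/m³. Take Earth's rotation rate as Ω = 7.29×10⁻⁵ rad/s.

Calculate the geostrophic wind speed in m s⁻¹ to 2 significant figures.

120 m s⁻¹

Coriolis parameter at 24°N:
f = 2Ω sin φ = 2 × 7.29×10⁻⁵ × sin 24° = 5.93×10⁻⁵ s⁻¹
Pressure gradient: |∂P/∂n| = 1500 Pa / 332000 m = 4.52×10⁻³ Pa/m
Geostrophic balance (pressure-gradient force = Coriolis force):
V_g = (1/(fρ)) |∂P/∂n| = 4.52×10⁻³ / (5.93×10⁻⁵ × 0.647) = 118 m/s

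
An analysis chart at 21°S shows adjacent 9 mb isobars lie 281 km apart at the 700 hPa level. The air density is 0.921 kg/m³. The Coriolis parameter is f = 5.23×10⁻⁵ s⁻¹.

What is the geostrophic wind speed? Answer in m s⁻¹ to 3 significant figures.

66.5 m s⁻¹

Pressure gradient: |∂P/∂n| = 900 Pa / 281000 m = 3.20×10⁻³ Pa/m
Geostrophic balance (pressure-gradient force = Coriolis force):
V_g = (1/(fρ)) |∂P/∂n| = 3.20×10⁻³ / (5.23×10⁻⁵ × 0.921) = 66.5 m/s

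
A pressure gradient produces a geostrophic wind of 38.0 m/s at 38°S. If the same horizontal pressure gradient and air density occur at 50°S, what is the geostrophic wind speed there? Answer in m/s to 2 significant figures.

31 m/s

With the same pressure gradient and density, V_g ∝ 1/f ∝ 1/sin φ.
V₂ = V₁ · sin φ₁ / sin φ₂ = 38.0 × sin 38° / sin 50°
V₂ = 38.0 × 0.6157/0.7660 = 31 m/s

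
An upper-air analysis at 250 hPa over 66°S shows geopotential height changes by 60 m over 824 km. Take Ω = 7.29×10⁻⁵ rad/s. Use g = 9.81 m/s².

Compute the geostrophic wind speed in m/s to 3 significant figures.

5.36 m/s

Coriolis parameter at 66°S:
f = 2Ω sin φ = 2 × 7.29×10⁻⁵ × sin 66° = 1.33×10⁻⁴ s⁻¹
Height gradient: |∂Z/∂n| = 60 m / 824000 m = 7.28×10⁻⁵
On a pressure surface, geostrophic balance gives V_g = (g/f)|∂Z/∂n|:
V_g = 9.81 × 7.28×10⁻⁵ / 1.33×10⁻⁴ = 5.36 m/s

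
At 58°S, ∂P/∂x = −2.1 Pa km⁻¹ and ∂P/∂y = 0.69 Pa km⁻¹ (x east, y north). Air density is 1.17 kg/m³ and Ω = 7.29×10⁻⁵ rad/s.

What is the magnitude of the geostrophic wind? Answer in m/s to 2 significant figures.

15 m/s

Coriolis parameter at 58°S:
f = 2Ω sin φ = 2 × 7.29×10⁻⁵ × sin 58° = 1.24×10⁻⁴ s⁻¹
In the Southern Hemisphere f is negative: f = −1.24×10⁻⁴ s⁻¹.
Component geostrophic relations (x east, y north):
u_g = −(1/(fρ)) ∂P/∂y,  v_g = (1/(fρ)) ∂P/∂x
u_g = −(0.69×10⁻³)/(−1.24×10⁻⁴ × 1.17) = 4.77 m/s;  v_g = (−2.1×10⁻³)/(−1.24×10⁻⁴ × 1.17) = 14.5 m/s
|V_g| = √(u_g² + v_g²) = 15.3 m/s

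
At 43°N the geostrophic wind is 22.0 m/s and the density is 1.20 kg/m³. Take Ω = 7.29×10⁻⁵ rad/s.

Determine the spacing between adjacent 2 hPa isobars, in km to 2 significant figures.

Coriolis parameter at 43°N:
f = 2Ω sin φ = 2 × 7.29×10⁻⁵ × sin 43° = 9.94×10⁻⁵ s⁻¹
Geostrophic balance rearranged: |∂P/∂n| = f ρ V_g
|∂P/∂n| = 9.94×10⁻⁵ × 1.20 × 22.0 = 2.63×10⁻³ Pa/m
Isobar spacing: Δn = ΔP/|∂P/∂n| = 200 Pa / 2.63×10⁻³ Pa/m = 76188 m ≈ 76 km

76 km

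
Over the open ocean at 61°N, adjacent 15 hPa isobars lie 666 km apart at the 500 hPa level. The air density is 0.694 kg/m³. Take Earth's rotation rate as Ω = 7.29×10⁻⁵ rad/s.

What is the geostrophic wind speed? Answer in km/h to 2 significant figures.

92 km/h

Coriolis parameter at 61°N:
f = 2Ω sin φ = 2 × 7.29×10⁻⁵ × sin 61° = 1.28×10⁻⁴ s⁻¹
Pressure gradient: |∂P/∂n| = 1500 Pa / 666000 m = 2.25×10⁻³ Pa/m
Geostrophic balance (pressure-gradient force = Coriolis force):
V_g = (1/(fρ)) |∂P/∂n| = 2.25×10⁻³ / (1.28×10⁻⁴ × 0.694) = 25.4 m/s
Converting: 25.4 m/s × 3.6 = 92 km/h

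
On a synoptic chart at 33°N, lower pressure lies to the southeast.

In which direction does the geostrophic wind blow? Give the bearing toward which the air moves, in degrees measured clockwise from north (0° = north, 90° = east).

225°

The pressure-gradient force points toward the southeast (bearing 135°).
Geostrophic balance: in the Northern Hemisphere the Coriolis force deflects motion to the right, so the geostrophic wind blows 90° to the right of the pressure-gradient force (low pressure on the left).
Rotating 135° by 90° clockwise gives 225° — the wind blows toward the southwest.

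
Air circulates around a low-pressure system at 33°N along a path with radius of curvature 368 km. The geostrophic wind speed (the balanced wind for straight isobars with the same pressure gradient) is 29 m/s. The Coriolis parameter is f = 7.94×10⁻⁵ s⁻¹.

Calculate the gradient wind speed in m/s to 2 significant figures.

18 m/s

Around a low, centrifugal force acts outward with Coriolis, so pressure-gradient force balances both:
(1/ρ)|∂P/∂n| = fV + V²/R  →  V² + fR·V − fR·V_g = 0
With fR = 7.94×10⁻⁵ × 368×10³ m = 29.2 m/s:
V = [−fR + √((fR)² + 4 fR V_g)]/2 = [−29.2 + √(29.2² + 4×29.2×29)]/2 = 18 m/s
Subgeostrophic (V < V_g = 29 m/s), as expected around a low.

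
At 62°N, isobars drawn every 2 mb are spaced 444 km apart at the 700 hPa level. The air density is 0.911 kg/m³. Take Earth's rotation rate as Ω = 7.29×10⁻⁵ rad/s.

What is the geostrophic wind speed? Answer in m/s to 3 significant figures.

3.84 m/s

Coriolis parameter at 62°N:
f = 2Ω sin φ = 2 × 7.29×10⁻⁵ × sin 62° = 1.29×10⁻⁴ s⁻¹
Pressure gradient: |∂P/∂n| = 200 Pa / 444000 m = 4.50×10⁻⁴ Pa/m
Geostrophic balance (pressure-gradient force = Coriolis force):
V_g = (1/(fρ)) |∂P/∂n| = 4.50×10⁻⁴ / (1.29×10⁻⁴ × 0.911) = 3.84 m/s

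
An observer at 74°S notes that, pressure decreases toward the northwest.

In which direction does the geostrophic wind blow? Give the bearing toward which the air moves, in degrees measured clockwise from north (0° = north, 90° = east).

225°

The pressure-gradient force points toward the northwest (bearing 315°).
Geostrophic balance: in the Southern Hemisphere the Coriolis force deflects motion to the left, so the geostrophic wind blows 90° to the left of the pressure-gradient force (low pressure on the right).
Rotating 315° by 90° counterclockwise gives 225° — the wind blows toward the southwest.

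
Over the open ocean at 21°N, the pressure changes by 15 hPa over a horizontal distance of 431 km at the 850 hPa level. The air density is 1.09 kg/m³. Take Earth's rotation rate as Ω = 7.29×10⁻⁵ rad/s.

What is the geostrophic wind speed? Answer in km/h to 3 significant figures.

220 km/h

Coriolis parameter at 21°N:
f = 2Ω sin φ = 2 × 7.29×10⁻⁵ × sin 21° = 5.23×10⁻⁵ s⁻¹
Pressure gradient: |∂P/∂n| = 1500 Pa / 431000 m = 3.48×10⁻³ Pa/m
Geostrophic balance (pressure-gradient force = Coriolis force):
V_g = (1/(fρ)) |∂P/∂n| = 3.48×10⁻³ / (5.23×10⁻⁵ × 1.09) = 61.1 m/s
Converting: 61.1 m/s × 3.6 = 220 km/h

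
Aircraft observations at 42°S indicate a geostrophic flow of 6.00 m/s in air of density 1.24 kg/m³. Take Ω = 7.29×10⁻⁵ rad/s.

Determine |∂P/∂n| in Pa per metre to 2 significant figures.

7.3×10⁻⁴ Pa/m

Coriolis parameter at 42°S:
f = 2Ω sin φ = 2 × 7.29×10⁻⁵ × sin 42° = 9.76×10⁻⁵ s⁻¹
Geostrophic balance rearranged: |∂P/∂n| = f ρ V_g
|∂P/∂n| = 9.76×10⁻⁵ × 1.24 × 6.00 = 7.26×10⁻⁴ Pa/m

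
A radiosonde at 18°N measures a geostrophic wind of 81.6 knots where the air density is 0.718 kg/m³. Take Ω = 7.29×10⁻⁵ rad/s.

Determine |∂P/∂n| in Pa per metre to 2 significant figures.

Coriolis parameter at 18°N:
f = 2Ω sin φ = 2 × 7.29×10⁻⁵ × sin 18° = 4.51×10⁻⁵ s⁻¹
Wind speed in SI: 81.6 knots = 42.0 m/s
Geostrophic balance rearranged: |∂P/∂n| = f ρ V_g
|∂P/∂n| = 4.51×10⁻⁵ × 0.718 × 42.0 = 1.36×10⁻³ Pa/m

1.4×10⁻³ Pa/m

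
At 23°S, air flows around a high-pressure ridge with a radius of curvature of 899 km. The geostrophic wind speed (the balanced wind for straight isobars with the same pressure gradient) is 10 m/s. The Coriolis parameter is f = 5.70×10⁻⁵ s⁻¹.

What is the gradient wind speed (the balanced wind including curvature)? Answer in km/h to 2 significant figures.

Around a high, pressure-gradient force acts outward with centrifugal, so Coriolis balances both:
fV = (1/ρ)|∂P/∂n| + V²/R  →  V² − fR·V + fR·V_g = 0
With fR = 5.70×10⁻⁵ × 899×10³ m = 51.2 m/s:
V = [fR − √((fR)² − 4 fR V_g)]/2 = [51.2 − √(51.2² − 4×51.2×10)]/2 = 13.6 m/s
Supergeostrophic (V > V_g = 10 m/s), as expected around a high.
Converting: 13.6 m/s × 3.6 = 49 km/h

49 km/h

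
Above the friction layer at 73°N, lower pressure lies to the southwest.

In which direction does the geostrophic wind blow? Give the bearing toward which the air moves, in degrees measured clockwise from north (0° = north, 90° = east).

The pressure-gradient force points toward the southwest (bearing 225°).
Geostrophic balance: in the Northern Hemisphere the Coriolis force deflects motion to the right, so the geostrophic wind blows 90° to the right of the pressure-gradient force (low pressure on the left).
Rotating 225° by 90° clockwise gives 315° — the wind blows toward the northwest.

315°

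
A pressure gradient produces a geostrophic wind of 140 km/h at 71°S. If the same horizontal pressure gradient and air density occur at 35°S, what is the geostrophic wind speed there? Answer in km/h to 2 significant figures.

230 km/h

With the same pressure gradient and density, V_g ∝ 1/f ∝ 1/sin φ.
V₂ = V₁ · sin φ₁ / sin φ₂ = 140 × sin 71° / sin 35°
V₂ = 140 × 0.9455/0.5736 = 230 km/h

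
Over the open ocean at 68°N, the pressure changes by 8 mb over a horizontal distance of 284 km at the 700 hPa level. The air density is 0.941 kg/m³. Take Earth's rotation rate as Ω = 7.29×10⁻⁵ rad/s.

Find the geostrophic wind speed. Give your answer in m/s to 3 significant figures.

22.1 m/s

Coriolis parameter at 68°N:
f = 2Ω sin φ = 2 × 7.29×10⁻⁵ × sin 68° = 1.35×10⁻⁴ s⁻¹
Pressure gradient: |∂P/∂n| = 800 Pa / 284000 m = 2.82×10⁻³ Pa/m
Geostrophic balance (pressure-gradient force = Coriolis force):
V_g = (1/(fρ)) |∂P/∂n| = 2.82×10⁻³ / (1.35×10⁻⁴ × 0.941) = 22.1 m/s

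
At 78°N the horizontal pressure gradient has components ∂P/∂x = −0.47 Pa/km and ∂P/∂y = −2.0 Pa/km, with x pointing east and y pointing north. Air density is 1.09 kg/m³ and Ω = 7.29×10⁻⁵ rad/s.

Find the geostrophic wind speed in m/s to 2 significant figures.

13 m/s

Coriolis parameter at 78°N:
f = 2Ω sin φ = 2 × 7.29×10⁻⁵ × sin 78° = 1.43×10⁻⁴ s⁻¹
Component geostrophic relations (x east, y north):
u_g = −(1/(fρ)) ∂P/∂y,  v_g = (1/(fρ)) ∂P/∂x
u_g = −(−2.0×10⁻³)/(1.43×10⁻⁴ × 1.09) = 12.9 m/s;  v_g = (−0.47×10⁻³)/(1.43×10⁻⁴ × 1.09) = −3.02 m/s
|V_g| = √(u_g² + v_g²) = 13.2 m/s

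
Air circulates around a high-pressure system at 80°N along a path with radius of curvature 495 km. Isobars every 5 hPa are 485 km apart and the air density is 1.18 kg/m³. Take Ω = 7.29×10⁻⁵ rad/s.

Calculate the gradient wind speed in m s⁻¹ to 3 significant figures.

6.72 m s⁻¹

Coriolis parameter at 80°N:
f = 2Ω sin φ = 2 × 7.29×10⁻⁵ × sin 80° = 1.44×10⁻⁴ s⁻¹
Pressure gradient: |∂P/∂n| = 500 Pa / 485000 m = 1.03×10⁻³ Pa/m
Geostrophic speed: V_g = |∂P/∂n|/(fρ) = 1.03×10⁻³/(1.44×10⁻⁴ × 1.18) = 6.08 m/s
Around a high, pressure-gradient force acts outward with centrifugal, so Coriolis balances both:
fV = (1/ρ)|∂P/∂n| + V²/R  →  V² − fR·V + fR·V_g = 0
With fR = 1.44×10⁻⁴ × 495×10³ m = 71.1 m/s:
V = [fR − √((fR)² − 4 fR V_g)]/2 = [71.1 − √(71.1² − 4×71.1×6.08)]/2 = 6.72 m/s
Supergeostrophic (V > V_g = 6.08 m/s), as expected around a high.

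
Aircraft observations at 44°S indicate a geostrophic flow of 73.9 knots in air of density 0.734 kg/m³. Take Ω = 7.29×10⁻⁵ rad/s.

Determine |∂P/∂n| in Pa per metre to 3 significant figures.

2.83×10⁻³ Pa/m

Coriolis parameter at 44°S:
f = 2Ω sin φ = 2 × 7.29×10⁻⁵ × sin 44° = 1.01×10⁻⁴ s⁻¹
Wind speed in SI: 73.9 knots = 38.0 m/s
Geostrophic balance rearranged: |∂P/∂n| = f ρ V_g
|∂P/∂n| = 1.01×10⁻⁴ × 0.734 × 38.0 = 2.83×10⁻³ Pa/m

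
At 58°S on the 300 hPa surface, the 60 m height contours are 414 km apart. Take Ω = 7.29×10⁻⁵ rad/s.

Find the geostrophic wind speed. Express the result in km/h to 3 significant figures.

Coriolis parameter at 58°S:
f = 2Ω sin φ = 2 × 7.29×10⁻⁵ × sin 58° = 1.24×10⁻⁴ s⁻¹
Height gradient: |∂Z/∂n| = 60 m / 414000 m = 1.45×10⁻⁴
On a pressure surface, geostrophic balance gives V_g = (g/f)|∂Z/∂n|:
V_g = 9.81 × 1.45×10⁻⁴ / 1.24×10⁻⁴ = 11.5 m/s
Converting: 11.5 m/s × 3.6 = 41.4 km/h

41.4 km/h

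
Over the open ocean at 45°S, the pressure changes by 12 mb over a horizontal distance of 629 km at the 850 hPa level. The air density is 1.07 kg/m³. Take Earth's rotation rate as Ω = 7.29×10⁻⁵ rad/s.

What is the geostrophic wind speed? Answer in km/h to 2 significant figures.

Coriolis parameter at 45°S:
f = 2Ω sin φ = 2 × 7.29×10⁻⁵ × sin 45° = 1.03×10⁻⁴ s⁻¹
Pressure gradient: |∂P/∂n| = 1200 Pa / 629000 m = 1.91×10⁻³ Pa/m
Geostrophic balance (pressure-gradient force = Coriolis force):
V_g = (1/(fρ)) |∂P/∂n| = 1.91×10⁻³ / (1.03×10⁻⁴ × 1.07) = 17.3 m/s
Converting: 17.3 m/s × 3.6 = 62 km/h

62 km/h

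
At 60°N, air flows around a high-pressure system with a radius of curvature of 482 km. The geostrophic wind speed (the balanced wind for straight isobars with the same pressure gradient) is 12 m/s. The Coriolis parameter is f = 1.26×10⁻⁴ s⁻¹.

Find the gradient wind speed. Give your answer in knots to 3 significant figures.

32.0 knots

Around a high, pressure-gradient force acts outward with centrifugal, so Coriolis balances both:
fV = (1/ρ)|∂P/∂n| + V²/R  →  V² − fR·V + fR·V_g = 0
With fR = 1.26×10⁻⁴ × 482×10³ m = 60.7 m/s:
V = [fR − √((fR)² − 4 fR V_g)]/2 = [60.7 − √(60.7² − 4×60.7×12)]/2 = 16.5 m/s
Supergeostrophic (V > V_g = 12 m/s), as expected around a high.
Converting: 16.5 m/s × 1.944 = 32.0 knots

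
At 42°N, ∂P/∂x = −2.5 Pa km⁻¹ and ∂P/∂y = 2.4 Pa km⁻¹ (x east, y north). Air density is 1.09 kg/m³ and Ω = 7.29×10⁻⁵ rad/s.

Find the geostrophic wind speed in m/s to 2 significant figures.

Coriolis parameter at 42°N:
f = 2Ω sin φ = 2 × 7.29×10⁻⁵ × sin 42° = 9.76×10⁻⁵ s⁻¹
Component geostrophic relations (x east, y north):
u_g = −(1/(fρ)) ∂P/∂y,  v_g = (1/(fρ)) ∂P/∂x
u_g = −(2.4×10⁻³)/(9.76×10⁻⁵ × 1.09) = −22.6 m/s;  v_g = (−2.5×10⁻³)/(9.76×10⁻⁵ × 1.09) = −23.5 m/s
|V_g| = √(u_g² + v_g²) = 32.6 m/s

33 m/s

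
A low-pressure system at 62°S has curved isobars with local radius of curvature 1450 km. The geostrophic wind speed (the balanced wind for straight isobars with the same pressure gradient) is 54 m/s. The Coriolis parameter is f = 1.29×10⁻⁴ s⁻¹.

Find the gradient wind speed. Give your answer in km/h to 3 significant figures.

Around a low, centrifugal force acts outward with Coriolis, so pressure-gradient force balances both:
(1/ρ)|∂P/∂n| = fV + V²/R  →  V² + fR·V − fR·V_g = 0
With fR = 1.29×10⁻⁴ × 1450×10³ m = 187 m/s:
V = [−fR + √((fR)² + 4 fR V_g)]/2 = [−187 + √(187² + 4×187×54)]/2 = 43.8 m/s
Subgeostrophic (V < V_g = 54 m/s), as expected around a low.
Converting: 43.8 m/s × 3.6 = 158 km/h

158 km/h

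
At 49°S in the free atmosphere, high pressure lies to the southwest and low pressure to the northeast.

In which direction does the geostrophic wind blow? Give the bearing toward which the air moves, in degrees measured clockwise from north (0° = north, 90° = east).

The pressure-gradient force points toward the northeast (bearing 045°).
Geostrophic balance: in the Southern Hemisphere the Coriolis force deflects motion to the left, so the geostrophic wind blows 90° to the left of the pressure-gradient force (low pressure on the right).
Rotating 045° by 90° counterclockwise gives 315° — the wind blows toward the northwest.

315°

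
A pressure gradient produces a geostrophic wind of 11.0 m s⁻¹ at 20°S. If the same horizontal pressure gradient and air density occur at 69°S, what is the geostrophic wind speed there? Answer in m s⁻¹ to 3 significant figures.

4.03 m s⁻¹

With the same pressure gradient and density, V_g ∝ 1/f ∝ 1/sin φ.
V₂ = V₁ · sin φ₁ / sin φ₂ = 11.0 × sin 20° / sin 69°
V₂ = 11.0 × 0.3420/0.9336 = 4.03 m s⁻¹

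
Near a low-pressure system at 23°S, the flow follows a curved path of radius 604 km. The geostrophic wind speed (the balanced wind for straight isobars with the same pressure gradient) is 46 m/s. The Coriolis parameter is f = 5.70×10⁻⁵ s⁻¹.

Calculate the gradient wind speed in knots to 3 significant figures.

Around a low, centrifugal force acts outward with Coriolis, so pressure-gradient force balances both:
(1/ρ)|∂P/∂n| = fV + V²/R  →  V² + fR·V − fR·V_g = 0
With fR = 5.70×10⁻⁵ × 604×10³ m = 34.4 m/s:
V = [−fR + √((fR)² + 4 fR V_g)]/2 = [−34.4 + √(34.4² + 4×34.4×46)]/2 = 26.1 m/s
Subgeostrophic (V < V_g = 46 m/s), as expected around a low.
Converting: 26.1 m/s × 1.944 = 50.8 knots

50.8 knots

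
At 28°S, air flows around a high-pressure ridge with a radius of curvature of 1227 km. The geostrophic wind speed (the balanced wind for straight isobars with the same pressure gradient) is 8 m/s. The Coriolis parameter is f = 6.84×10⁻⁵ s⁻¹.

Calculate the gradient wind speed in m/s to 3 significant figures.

8.96 m/s

Around a high, pressure-gradient force acts outward with centrifugal, so Coriolis balances both:
fV = (1/ρ)|∂P/∂n| + V²/R  →  V² − fR·V + fR·V_g = 0
With fR = 6.84×10⁻⁵ × 1227×10³ m = 83.9 m/s:
V = [fR − √((fR)² − 4 fR V_g)]/2 = [83.9 − √(83.9² − 4×83.9×8)]/2 = 8.96 m/s
Supergeostrophic (V > V_g = 8 m/s), as expected around a high.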